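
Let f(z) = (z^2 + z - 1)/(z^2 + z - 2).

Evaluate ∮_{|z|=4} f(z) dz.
By the residue theorem, ∮_C f(z) dz = 2πi · (sum of the residues of f at the poles inside |z| = 4).

The denominator factors as (z - 1)*(z + 2), so the singularities of f are simple poles at z = 1, z = -2.
  |1|² = 1 < 16 = 4², so this pole is inside the contour.
  |-2|² = 4 < 16 = 4², so this pole is inside the contour.

With P(z) = z^2 + z - 1 and Q(z) = z^2 + z - 2, each pole is simple, so Res(f, z₀) = P(z₀)/Q'(z₀) with Q'(z) = 2*z + 1.
  Res(f, 1) = P(1)/Q'(1) = (1)/(3) = 1/3
  Res(f, -2) = P(-2)/Q'(-2) = (1)/(-3) = -1/3

Sum of residues inside C: 0
∮_C f(z) dz = 2πi · (0) = 0

Final answer: 0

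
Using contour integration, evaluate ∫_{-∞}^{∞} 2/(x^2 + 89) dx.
Let f(z) = 2/(z^2 + 89). The denominator has no real zeros and deg Q - deg P = 2 ≥ 2, so the integral of f over the upper semicircle |z| = R tends to 0 as R → ∞. Closing the contour in the upper half-plane,
  ∫_{-∞}^{∞} f(x) dx = 2πi · Σ Res(f, z_k)  over the poles with Im z_k > 0.

Zeros of the denominator: z^2 + 89 = 0 gives z = ±sqrt(89)*I.
Upper half-plane: z = sqrt(89)*I (simple).

Each pole is a simple zero of Q(z) = z^2 + 89, so Res(f, z₀) = P(z₀)/Q'(z₀) with P(z) = 2, Q'(z) = 2*z:
  Res(f, sqrt(89)*I) = (2)/(2*sqrt(89)*I) = -sqrt(89)*I/89

∫_{-∞}^{∞} f(x) dx = 2πi · (-sqrt(89)*I/89) = 2*sqrt(89)*pi/89

Final answer: 2*sqrt(89)*pi/89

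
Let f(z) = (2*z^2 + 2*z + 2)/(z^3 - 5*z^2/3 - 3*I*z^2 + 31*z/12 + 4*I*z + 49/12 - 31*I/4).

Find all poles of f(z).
The singularities of f are the zeros of the denominator. Factoring,
  z^3 - 5*z^2/3 - 3*I*z^2 + 31*z/12 + 4*I*z + 49/12 - 31*I/4 = (z + 1/3 - 3*I/2)*(z - 1 - 3*I)*(z - 1 + 3*I/2)
so the candidates are z = -1/3 + 3*I/2, z = 1 + 3*I, z = 1 - 3*I/2.

Check the numerator P(z) = 2*z^2 + 2*z + 2 at each one:
  P(-1/3 + 3*I/2) = -53/18 + I ≠ 0, so z = -1/3 + 3*I/2 is a (simple) pole.
  P(1 + 3*I) = -12 + 18*I ≠ 0, so z = 1 + 3*I is a (simple) pole.
  P(1 - 3*I/2) = 3/2 - 9*I ≠ 0, so z = 1 - 3*I/2 is a (simple) pole.

Poles of f: {-1/3 + 3*I/2, 1 - 3*I/2, 1 + 3*I}

Final answer: {-1/3 + 3*I/2, 1 - 3*I/2, 1 + 3*I}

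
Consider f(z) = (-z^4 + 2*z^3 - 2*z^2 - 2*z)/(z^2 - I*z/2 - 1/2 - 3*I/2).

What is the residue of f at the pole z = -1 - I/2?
Write f(z) = P(z)/Q(z) with P(z) = -z^4 + 2*z^3 - 2*z^2 - 2*z and Q(z) = z^2 - I*z/2 - 1/2 - 3*I/2.
The denominator factors as Q(z) = (z - 1 - I)*(z + 1 + I/2), so z = -1 - I/2 is a simple zero of Q and P is analytic there; z = -1 - I/2 is therefore a simple pole and
  Res(f, z₀) = P(z₀)/Q'(z₀).

Q'(z) = 2*z - I/2, so Q'(-1 - I/2) = -2 - 3*I/2.
P(-1 - I/2) = 7/16 - 21*I/4.

Res(f, -1 - I/2) = (7/16 - 21*I/4)/(-2 - 3*I/2) = 28/25 + 357*I/200

Final answer: 28/25 + 357*I/200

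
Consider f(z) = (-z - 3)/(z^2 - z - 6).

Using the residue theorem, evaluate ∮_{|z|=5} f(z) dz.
By the residue theorem, ∮_C f(z) dz = 2πi · (sum of the residues of f at the poles inside |z| = 5).

The denominator factors as (z - 3)*(z + 2), so the singularities of f are simple poles at z = 3, z = -2.
  |3|² = 9 < 25 = 5², so this pole is inside the contour.
  |-2|² = 4 < 25 = 5², so this pole is inside the contour.

With P(z) = -z - 3 and Q(z) = z^2 - z - 6, each pole is simple, so Res(f, z₀) = P(z₀)/Q'(z₀) with Q'(z) = 2*z - 1.
  Res(f, 3) = P(3)/Q'(3) = (-6)/(5) = -6/5
  Res(f, -2) = P(-2)/Q'(-2) = (-1)/(-5) = 1/5

Sum of residues inside C: -1
∮_C f(z) dz = 2πi · (-1) = -2*I*pi

Final answer: -2*I*pi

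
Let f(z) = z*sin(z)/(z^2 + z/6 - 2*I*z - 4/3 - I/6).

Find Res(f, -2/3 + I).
(-4/7 + 6*I/7)*sin(2/3 - I)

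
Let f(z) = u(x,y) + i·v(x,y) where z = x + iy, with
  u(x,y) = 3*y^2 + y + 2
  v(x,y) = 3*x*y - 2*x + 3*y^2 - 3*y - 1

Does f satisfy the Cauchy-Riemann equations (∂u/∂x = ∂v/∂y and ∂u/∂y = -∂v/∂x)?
∂u/∂x = 0
∂v/∂y = 3*x + 6*y - 3
∂u/∂y = 6*y + 1
∂v/∂x = 3*y - 2
∂u/∂x ≠ ∂v/∂y and ∂u/∂y ≠ -∂v/∂x; the Cauchy-Riemann equations are not satisfied, so f is not analytic.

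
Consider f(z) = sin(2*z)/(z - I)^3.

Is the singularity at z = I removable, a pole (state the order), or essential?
Write f(z) = g(z)/(z - I)^3 with g(z) = sin(2*z).
g is entire and g(I) = I*sinh(2) ≠ 0, so no factor of (z - I) cancels: the Laurent expansion of f about z = I starts at the power -3, i.e. lim_{z→z₀} (z - z₀)^3 f(z) = I*sinh(2) is finite and nonzero.
So z = I is a pole of order 3.

Final answer: pole of order 3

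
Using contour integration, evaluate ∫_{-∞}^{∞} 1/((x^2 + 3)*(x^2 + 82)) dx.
pi*(-3*sqrt(82) + 82*sqrt(3))/19434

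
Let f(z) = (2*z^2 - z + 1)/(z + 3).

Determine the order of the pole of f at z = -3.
1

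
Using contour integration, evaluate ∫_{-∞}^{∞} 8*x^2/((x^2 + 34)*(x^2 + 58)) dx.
Let f(z) = 8*z^2/((z^2 + 34)*(z^2 + 58)). The denominator has no real zeros and deg Q - deg P = 2 ≥ 2, so the integral of f over the upper semicircle |z| = R tends to 0 as R → ∞. Closing the contour in the upper half-plane,
  ∫_{-∞}^{∞} f(x) dx = 2πi · Σ Res(f, z_k)  over the poles with Im z_k > 0.

Zeros of the denominator: z^2 + 58 = 0 gives z = ±sqrt(58)*I; z^2 + 34 = 0 gives z = ±sqrt(34)*I.
Upper half-plane: z = sqrt(34)*I, z = sqrt(58)*I (simple).

Each pole is a simple zero of Q(z) = z^4 + 92*z^2 + 1972, so Res(f, z₀) = P(z₀)/Q'(z₀) with P(z) = 8*z^2, Q'(z) = 4*z^3 + 184*z:
  Res(f, sqrt(34)*I) = (-272)/(48*sqrt(34)*I) = sqrt(34)*I/6
  Res(f, sqrt(58)*I) = (-464)/(-48*sqrt(58)*I) = -sqrt(58)*I/6

Sum of residues: I*(-sqrt(58) + sqrt(34))/6
∫_{-∞}^{∞} f(x) dx = 2πi · (I*(-sqrt(58) + sqrt(34))/6) = pi*(-sqrt(34) + sqrt(58))/3

Final answer: pi*(-sqrt(34) + sqrt(58))/3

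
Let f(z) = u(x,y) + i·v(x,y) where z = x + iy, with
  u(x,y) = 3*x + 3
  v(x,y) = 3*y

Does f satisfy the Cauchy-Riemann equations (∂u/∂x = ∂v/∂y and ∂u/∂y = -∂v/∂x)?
∂u/∂x = 3
∂v/∂y = 3
∂u/∂y = 0
∂v/∂x = 0
∂u/∂x = ∂v/∂y and ∂u/∂y = -∂v/∂x hold identically; f is analytic.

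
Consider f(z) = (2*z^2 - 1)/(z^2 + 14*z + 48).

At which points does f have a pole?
{-8, -6}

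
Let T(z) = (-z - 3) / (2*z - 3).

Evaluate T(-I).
7/13 - 9*I/13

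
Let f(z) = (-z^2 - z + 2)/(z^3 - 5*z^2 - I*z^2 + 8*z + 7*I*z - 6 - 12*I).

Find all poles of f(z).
{2*I, 2 - I, 3}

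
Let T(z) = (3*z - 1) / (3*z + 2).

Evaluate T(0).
-1/2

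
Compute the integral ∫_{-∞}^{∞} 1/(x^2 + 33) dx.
sqrt(33)*pi/33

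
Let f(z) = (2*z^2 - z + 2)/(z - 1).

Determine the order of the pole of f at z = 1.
Factor the denominator:
  z - 1 = (z - 1)

The numerator P(z) = 2*z^2 - z + 2 has P(1) = 3 ≠ 0, so no factor of (z - 1) cancels.
Near z = 1 we can therefore write f(z) = g(z)/(z - 1) with g analytic at 1 and g(1) ≠ 0 (g is just the numerator).

Hence z = 1 is a pole of order 1.

Final answer: 1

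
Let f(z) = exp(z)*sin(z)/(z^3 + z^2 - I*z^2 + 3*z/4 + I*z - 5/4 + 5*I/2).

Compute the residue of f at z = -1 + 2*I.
(4/41 - 16*I/205)*exp(-1 + 2*I)*sin(1 - 2*I)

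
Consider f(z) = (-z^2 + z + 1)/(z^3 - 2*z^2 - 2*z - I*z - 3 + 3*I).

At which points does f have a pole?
The singularities of f are the zeros of the denominator. Factoring,
  z^3 - 2*z^2 - 2*z - I*z - 3 + 3*I = (z - I)*(z - 3)*(z + 1 + I)
so the candidates are z = I, z = 3, z = -1 - I.

Check the numerator P(z) = -z^2 + z + 1 at each one:
  P(I) = 2 + I ≠ 0, so z = I is a (simple) pole.
  P(3) = -5 ≠ 0, so z = 3 is a (simple) pole.
  P(-1 - I) = -3*I ≠ 0, so z = -1 - I is a (simple) pole.

Poles of f: {-1 - I, I, 3}

Final answer: {-1 - I, I, 3}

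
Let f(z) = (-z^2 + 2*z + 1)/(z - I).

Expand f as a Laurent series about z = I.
Put w = z - (I), i.e. z = w + I. The denominator is w, so it suffices to rewrite the numerator in powers of w.

P(z) = -z^2 + 2*z + 1
P(w + I) = 2 + 2*I + (2 - 2*I)*w - w^2

Dividing each term by w:
  f = (2 + 2*I)/w + 2 - 2*I - w

Substituting back w = z - I:
  f(z) = (2 + 2*I)/(z - I) + 2 - 2*I - (z - I)

The series is finite because the numerator is a polynomial; the negative powers form the principal part, and the coefficient of 1/(z - I) gives Res(f, I) = 2 + 2*I.

Final answer: (2 + 2*I)/(z - I) + 2 - 2*I - (z - I)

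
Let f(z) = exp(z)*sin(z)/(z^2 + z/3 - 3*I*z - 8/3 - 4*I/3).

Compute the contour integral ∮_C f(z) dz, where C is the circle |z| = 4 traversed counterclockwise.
By the residue theorem, ∮_C f(z) dz = 2πi · (sum of the residues of f at the poles inside |z| = 4).

The denominator factors as (z + 1 - I)*(z - 2/3 - 2*I), so the singularities of f are simple poles at z = -1 + I, z = 2/3 + 2*I.
  |-1 + I|² = 2 < 16 = 4², so this pole is inside the contour.
  |2/3 + 2*I|² = 40/9 < 16 = 4², so this pole is inside the contour.

With P(z) = exp(z)*sin(z) and Q(z) = z^2 + z/3 - 3*I*z - 8/3 - 4*I/3, each pole is simple, so Res(f, z₀) = P(z₀)/Q'(z₀) with Q'(z) = 2*z + 1/3 - 3*I.
  Res(f, -1 + I) = P(-1 + I)/Q'(-1 + I) = (-exp(-1 + I)*sin(1 - I))/(-5/3 - I) = (15/34 - 9*I/34)*exp(-1 + I)*sin(1 - I)
  Res(f, 2/3 + 2*I) = P(2/3 + 2*I)/Q'(2/3 + 2*I) = (exp(2/3 + 2*I)*sin(2/3 + 2*I))/(5/3 + I) = (15/34 - 9*I/34)*exp(2/3 + 2*I)*sin(2/3 + 2*I)

Sum of residues inside C: (15/34 - 9*I/34)*exp(-1 + I)*sin(1 - I) + (15/34 - 9*I/34)*exp(2/3 + 2*I)*sin(2/3 + 2*I)
∮_C f(z) dz = 2πi · ((15/34 - 9*I/34)*exp(-1 + I)*sin(1 - I) + (15/34 - 9*I/34)*exp(2/3 + 2*I)*sin(2/3 + 2*I)) = pi*(9/17 + 15*I/17)*exp(2/3 + 2*I)*sin(2/3 + 2*I) + pi*(9/17 + 15*I/17)*exp(-1 + I)*sin(1 - I)

Final answer: pi*(9/17 + 15*I/17)*exp(2/3 + 2*I)*sin(2/3 + 2*I) + pi*(9/17 + 15*I/17)*exp(-1 + I)*sin(1 - I)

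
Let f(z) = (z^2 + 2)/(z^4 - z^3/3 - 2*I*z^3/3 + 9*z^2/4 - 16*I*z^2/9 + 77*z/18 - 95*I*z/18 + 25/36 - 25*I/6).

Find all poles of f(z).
The singularities of f are the zeros of the denominator. Factoring,
  z^4 - z^3/3 - 2*I*z^3/3 + 9*z^2/4 - 16*I*z^2/9 + 77*z/18 - 95*I*z/18 + 25/36 - 25*I/6 = (z + 1)*(z + 1/2 - 2*I/3)*(z - 1/3 + 2*I)*(z - 3/2 - 2*I)
so the candidates are z = -1, z = -1/2 + 2*I/3, z = 1/3 - 2*I, z = 3/2 + 2*I.

Check the numerator P(z) = z^2 + 2 at each one:
  P(-1) = 3 ≠ 0, so z = -1 is a (simple) pole.
  P(-1/2 + 2*I/3) = 65/36 - 2*I/3 ≠ 0, so z = -1/2 + 2*I/3 is a (simple) pole.
  P(1/3 - 2*I) = -17/9 - 4*I/3 ≠ 0, so z = 1/3 - 2*I is a (simple) pole.
  P(3/2 + 2*I) = 1/4 + 6*I ≠ 0, so z = 3/2 + 2*I is a (simple) pole.

Poles of f: {-1, -1/2 + 2*I/3, 1/3 - 2*I, 3/2 + 2*I}

Final answer: {-1, -1/2 + 2*I/3, 1/3 - 2*I, 3/2 + 2*I}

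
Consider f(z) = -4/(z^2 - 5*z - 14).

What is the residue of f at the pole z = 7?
-4/9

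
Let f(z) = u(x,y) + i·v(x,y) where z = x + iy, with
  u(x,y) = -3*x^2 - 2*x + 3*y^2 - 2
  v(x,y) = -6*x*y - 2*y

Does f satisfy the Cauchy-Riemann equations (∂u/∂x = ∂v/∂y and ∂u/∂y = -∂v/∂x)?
∂u/∂x = -6*x - 2
∂v/∂y = -6*x - 2
∂u/∂y = 6*y
∂v/∂x = -6*y
∂u/∂x = ∂v/∂y and ∂u/∂y = -∂v/∂x hold identically; f is analytic.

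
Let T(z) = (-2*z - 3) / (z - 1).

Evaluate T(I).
1/2 + 5*I/2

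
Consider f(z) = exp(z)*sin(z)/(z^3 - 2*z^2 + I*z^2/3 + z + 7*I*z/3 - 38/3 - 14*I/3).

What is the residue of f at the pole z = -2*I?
(-93/1802 + 87*I/1802)*exp(-2*I)*sinh(2)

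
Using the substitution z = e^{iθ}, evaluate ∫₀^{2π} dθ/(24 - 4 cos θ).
Call the integral J. The integrand is 2π-periodic and we integrate over a full period, so shifting θ does not change the value (θ → θ + π flips the sign of the trig term). Hence
  J = ∫₀^{2π} dθ/(24 + 4 cos θ).
Put z = e^{iθ}: then cos θ = (z + 1/z)/2, dθ = dz/(iz), and z runs once counterclockwise around |z| = 1:
  J = ∮_{|z|=1} 1/(24 + 4*(z + 1/z)/2) · dz/(iz) = (2/i) ∮_{|z|=1} dz/(4*z^2 + 48*z + 4).
The roots of 4*z^2 + 48*z + 4 are z = (-24 ± sqrt(24^2 - 4^2))/4, with sqrt(560) = 4*sqrt(35); their product is 1, so only z₊ = -6 + sqrt(35) lies inside the unit circle (z₋ = -6 - sqrt(35) lies outside).
z₊ is a simple zero of q(z) = 4*z^2 + 48*z + 4, so Res(1/q, z₊) = 1/q'(z₊) with q'(z) = 8*z + 48; and q'(z₊) = 4*(z₊ - z₋) = 8*sqrt(35).
Therefore J = (2/i) · 2πi · 1/(8*sqrt(35)) = 2*pi/(4*sqrt(35)) = sqrt(35)*pi/70

Final answer: sqrt(35)*pi/70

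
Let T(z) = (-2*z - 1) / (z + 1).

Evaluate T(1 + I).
-8/5 - I/5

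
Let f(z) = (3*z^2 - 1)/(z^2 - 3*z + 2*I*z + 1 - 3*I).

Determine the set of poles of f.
The singularities of f are the zeros of the denominator. Factoring,
  z^2 - 3*z + 2*I*z + 1 - 3*I = (z - 1 + I)*(z - 2 + I)
so the candidates are z = 1 - I, z = 2 - I.

Check the numerator P(z) = 3*z^2 - 1 at each one:
  P(1 - I) = -1 - 6*I ≠ 0, so z = 1 - I is a (simple) pole.
  P(2 - I) = 8 - 12*I ≠ 0, so z = 2 - I is a (simple) pole.

Poles of f: {1 - I, 2 - I}

Final answer: {1 - I, 2 - I}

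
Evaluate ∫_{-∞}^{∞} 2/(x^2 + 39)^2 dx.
Let f(z) = 2/(z^2 + 39)^2. The denominator has no real zeros and deg Q - deg P = 4 ≥ 2, so the integral of f over the upper semicircle |z| = R tends to 0 as R → ∞. Closing the contour in the upper half-plane,
  ∫_{-∞}^{∞} f(x) dx = 2πi · Σ Res(f, z_k)  over the poles with Im z_k > 0.

Zeros of the denominator: z^2 + 39 = 0 gives z = ±sqrt(39)*I.
Upper half-plane: z = sqrt(39)*I (a pole of order 2).

Write f(z) = g(z)/(z - sqrt(39)*I)^2 with g(z) = 2/(z + sqrt(39)*I)^2. For a double pole, Res(f, z₀) = g'(z₀):
  g'(z) = -4/(z + sqrt(39)*I)^3
  Res(f, sqrt(39)*I) = g'(sqrt(39)*I) = -sqrt(39)*I/3042

∫_{-∞}^{∞} f(x) dx = 2πi · (-sqrt(39)*I/3042) = sqrt(39)*pi/1521

Final answer: sqrt(39)*pi/1521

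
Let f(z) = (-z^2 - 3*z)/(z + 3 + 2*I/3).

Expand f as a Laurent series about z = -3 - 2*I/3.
(4/9 - 2*I)/(z + 3 + 2*I/3) + 3 + 4*I/3 - (z + 3 + 2*I/3)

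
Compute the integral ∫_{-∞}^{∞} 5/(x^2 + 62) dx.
Let f(z) = 5/(z^2 + 62). The denominator has no real zeros and deg Q - deg P = 2 ≥ 2, so the integral of f over the upper semicircle |z| = R tends to 0 as R → ∞. Closing the contour in the upper half-plane,
  ∫_{-∞}^{∞} f(x) dx = 2πi · Σ Res(f, z_k)  over the poles with Im z_k > 0.

Zeros of the denominator: z^2 + 62 = 0 gives z = ±sqrt(62)*I.
Upper half-plane: z = sqrt(62)*I (simple).

Each pole is a simple zero of Q(z) = z^2 + 62, so Res(f, z₀) = P(z₀)/Q'(z₀) with P(z) = 5, Q'(z) = 2*z:
  Res(f, sqrt(62)*I) = (5)/(2*sqrt(62)*I) = -5*sqrt(62)*I/124

∫_{-∞}^{∞} f(x) dx = 2πi · (-5*sqrt(62)*I/124) = 5*sqrt(62)*pi/62

Final answer: 5*sqrt(62)*pi/62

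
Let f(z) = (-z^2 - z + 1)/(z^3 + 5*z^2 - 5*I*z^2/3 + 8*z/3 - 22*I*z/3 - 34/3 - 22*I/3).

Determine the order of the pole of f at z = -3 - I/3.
Factor the denominator:
  z^3 + 5*z^2 - 5*I*z^2/3 + 8*z/3 - 22*I*z/3 - 34/3 - 22*I/3 = (z + 3 + I/3)*(z + 3 - I)*(z - 1 - I)

The numerator P(z) = -z^2 - z + 1 has P(-3 - I/3) = -44/9 - 5*I/3 ≠ 0, so no factor of (z + 3 + I/3) cancels.
Near z = -3 - I/3 we can therefore write f(z) = g(z)/(z + 3 + I/3) with g analytic at -3 - I/3 and g(-3 - I/3) ≠ 0 (g is the numerator divided by the remaining denominator factors).

Hence z = -3 - I/3 is a pole of order 1.

Final answer: 1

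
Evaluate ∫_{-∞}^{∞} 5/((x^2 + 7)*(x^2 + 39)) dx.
Let f(z) = 5/((z^2 + 7)*(z^2 + 39)). The denominator has no real zeros and deg Q - deg P = 4 ≥ 2, so the integral of f over the upper semicircle |z| = R tends to 0 as R → ∞. Closing the contour in the upper half-plane,
  ∫_{-∞}^{∞} f(x) dx = 2πi · Σ Res(f, z_k)  over the poles with Im z_k > 0.

Zeros of the denominator: z^2 + 7 = 0 gives z = ±sqrt(7)*I; z^2 + 39 = 0 gives z = ±sqrt(39)*I.
Upper half-plane: z = sqrt(39)*I, z = sqrt(7)*I (simple).

Each pole is a simple zero of Q(z) = z^4 + 46*z^2 + 273, so Res(f, z₀) = P(z₀)/Q'(z₀) with P(z) = 5, Q'(z) = 4*z^3 + 92*z:
  Res(f, sqrt(39)*I) = (5)/(-64*sqrt(39)*I) = 5*sqrt(39)*I/2496
  Res(f, sqrt(7)*I) = (5)/(64*sqrt(7)*I) = -5*sqrt(7)*I/448

Sum of residues: 5*I*(-39*sqrt(7) + 7*sqrt(39))/17472
∫_{-∞}^{∞} f(x) dx = 2πi · (5*I*(-39*sqrt(7) + 7*sqrt(39))/17472) = 5*pi*(-7*sqrt(39) + 39*sqrt(7))/8736

Final answer: 5*pi*(-7*sqrt(39) + 39*sqrt(7))/8736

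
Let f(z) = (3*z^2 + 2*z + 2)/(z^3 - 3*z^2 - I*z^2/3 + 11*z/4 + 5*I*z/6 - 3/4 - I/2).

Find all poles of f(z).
The singularities of f are the zeros of the denominator. Factoring,
  z^3 - 3*z^2 - I*z^2/3 + 11*z/4 + 5*I*z/6 - 3/4 - I/2 = (z - 1)*(z - 3/2)*(z - 1/2 - I/3)
so the candidates are z = 1, z = 3/2, z = 1/2 + I/3.

Check the numerator P(z) = 3*z^2 + 2*z + 2 at each one:
  P(1) = 7 ≠ 0, so z = 1 is a (simple) pole.
  P(3/2) = 47/4 ≠ 0, so z = 3/2 is a (simple) pole.
  P(1/2 + I/3) = 41/12 + 5*I/3 ≠ 0, so z = 1/2 + I/3 is a (simple) pole.

Poles of f: {1/2 + I/3, 1, 3/2}

Final answer: {1/2 + I/3, 1, 3/2}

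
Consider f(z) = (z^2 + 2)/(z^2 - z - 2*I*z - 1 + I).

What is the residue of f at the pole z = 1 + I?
Write f(z) = P(z)/Q(z) with P(z) = z^2 + 2 and Q(z) = z^2 - z - 2*I*z - 1 + I.
The denominator factors as Q(z) = (z - 1 - I)*(z - I), so z = 1 + I is a simple zero of Q and P is analytic there; z = 1 + I is therefore a simple pole and
  Res(f, z₀) = P(z₀)/Q'(z₀).

Q'(z) = 2*z - 1 - 2*I, so Q'(1 + I) = 1.
P(1 + I) = 2 + 2*I.

Res(f, 1 + I) = (2 + 2*I)/(1) = 2 + 2*I

Final answer: 2 + 2*I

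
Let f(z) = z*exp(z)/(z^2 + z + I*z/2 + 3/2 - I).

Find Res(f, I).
Write f(z) = P(z)/Q(z) with P(z) = z*exp(z) and Q(z) = z^2 + z + I*z/2 + 3/2 - I.
The denominator factors as Q(z) = (z + 1 + 3*I/2)*(z - I), so z = I is a simple zero of Q and P is analytic there; z = I is therefore a simple pole and
  Res(f, z₀) = P(z₀)/Q'(z₀).

Q'(z) = 2*z + 1 + I/2, so Q'(I) = 1 + 5*I/2.
P(I) = I*exp(I).

Res(f, I) = (I*exp(I))/(1 + 5*I/2) = (10/29 + 4*I/29)*exp(I)

Final answer: (10/29 + 4*I/29)*exp(I)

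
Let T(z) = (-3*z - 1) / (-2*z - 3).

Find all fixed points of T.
T(z) = z means -3*z - 1 = z*(-2*z - 3), i.e.
  1 - 2*z^2 = 0.
Discriminant: (0)^2 - 4*(-2)*(1) = 8, so the roots are real.
  z = (0 ± sqrt(8))/(2*(-2))
Fixed points: {-sqrt(2)/2, sqrt(2)/2}

Final answer: {-sqrt(2)/2, sqrt(2)/2}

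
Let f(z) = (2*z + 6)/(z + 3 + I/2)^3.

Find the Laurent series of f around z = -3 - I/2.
-I/(z + 3 + I/2)^3 + 2/(z + 3 + I/2)^2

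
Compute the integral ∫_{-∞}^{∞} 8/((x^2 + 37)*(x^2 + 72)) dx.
Let f(z) = 8/((z^2 + 37)*(z^2 + 72)). The denominator has no real zeros and deg Q - deg P = 4 ≥ 2, so the integral of f over the upper semicircle |z| = R tends to 0 as R → ∞. Closing the contour in the upper half-plane,
  ∫_{-∞}^{∞} f(x) dx = 2πi · Σ Res(f, z_k)  over the poles with Im z_k > 0.

Zeros of the denominator: z^2 + 72 = 0 gives z = ±6*sqrt(2)*I; z^2 + 37 = 0 gives z = ±sqrt(37)*I.
Upper half-plane: z = 6*sqrt(2)*I, z = sqrt(37)*I (simple).

Each pole is a simple zero of Q(z) = z^4 + 109*z^2 + 2664, so Res(f, z₀) = P(z₀)/Q'(z₀) with P(z) = 8, Q'(z) = 4*z^3 + 218*z:
  Res(f, 6*sqrt(2)*I) = (8)/(-420*sqrt(2)*I) = sqrt(2)*I/105
  Res(f, sqrt(37)*I) = (8)/(70*sqrt(37)*I) = -4*sqrt(37)*I/1295

Sum of residues: I*(-12*sqrt(37) + 37*sqrt(2))/3885
∫_{-∞}^{∞} f(x) dx = 2πi · (I*(-12*sqrt(37) + 37*sqrt(2))/3885) = 2*pi*(-37*sqrt(2) + 12*sqrt(37))/3885

Final answer: 2*pi*(-37*sqrt(2) + 12*sqrt(37))/3885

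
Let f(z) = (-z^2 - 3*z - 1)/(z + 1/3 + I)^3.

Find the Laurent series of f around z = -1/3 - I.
Put w = z - (-1/3 - I), i.e. z = w - 1/3 - I. The denominator is w^3, so it suffices to rewrite the numerator in powers of w.

P(z) = -z^2 - 3*z - 1
P(w - 1/3 - I) = 8/9 + 7*I/3 + (-7/3 + 2*I)*w - w^2

Dividing each term by w^3:
  f = (8/9 + 7*I/3)/w^3 + (-7/3 + 2*I)/w^2 - 1/w

Substituting back w = z + 1/3 + I:
  f(z) = (8/9 + 7*I/3)/(z + 1/3 + I)^3 + (-7/3 + 2*I)/(z + 1/3 + I)^2 - 1/(z + 1/3 + I)

The series is finite because the numerator is a polynomial; the negative powers form the principal part, and the coefficient of 1/(z + 1/3 + I) gives Res(f, -1/3 - I) = -1.

Final answer: (8/9 + 7*I/3)/(z + 1/3 + I)^3 + (-7/3 + 2*I)/(z + 1/3 + I)^2 - 1/(z + 1/3 + I)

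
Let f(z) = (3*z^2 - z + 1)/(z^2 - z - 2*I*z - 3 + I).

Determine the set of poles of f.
The singularities of f are the zeros of the denominator. Factoring,
  z^2 - z - 2*I*z - 3 + I = (z + 1 - I)*(z - 2 - I)
so the candidates are z = -1 + I, z = 2 + I.

Check the numerator P(z) = 3*z^2 - z + 1 at each one:
  P(-1 + I) = 2 - 7*I ≠ 0, so z = -1 + I is a (simple) pole.
  P(2 + I) = 8 + 11*I ≠ 0, so z = 2 + I is a (simple) pole.

Poles of f: {-1 + I, 2 + I}

Final answer: {-1 + I, 2 + I}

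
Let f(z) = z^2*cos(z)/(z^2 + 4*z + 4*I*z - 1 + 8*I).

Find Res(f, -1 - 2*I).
(-3/2 + 2*I)*cos(1 + 2*I)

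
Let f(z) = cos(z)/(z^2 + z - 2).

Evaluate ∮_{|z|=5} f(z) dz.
By the residue theorem, ∮_C f(z) dz = 2πi · (sum of the residues of f at the poles inside |z| = 5).

The denominator factors as (z - 1)*(z + 2), so the singularities of f are simple poles at z = 1, z = -2.
  |1|² = 1 < 25 = 5², so this pole is inside the contour.
  |-2|² = 4 < 25 = 5², so this pole is inside the contour.

With P(z) = cos(z) and Q(z) = z^2 + z - 2, each pole is simple, so Res(f, z₀) = P(z₀)/Q'(z₀) with Q'(z) = 2*z + 1.
  Res(f, 1) = P(1)/Q'(1) = (cos(1))/(3) = cos(1)/3
  Res(f, -2) = P(-2)/Q'(-2) = (cos(2))/(-3) = -cos(2)/3

Sum of residues inside C: -cos(2)/3 + cos(1)/3
∮_C f(z) dz = 2πi · (-cos(2)/3 + cos(1)/3) = -2*I*pi*cos(2)/3 + 2*I*pi*cos(1)/3

Final answer: -2*I*pi*cos(2)/3 + 2*I*pi*cos(1)/3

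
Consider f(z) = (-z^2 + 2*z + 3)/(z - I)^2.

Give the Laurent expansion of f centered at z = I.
(4 + 2*I)/(z - I)^2 + (2 - 2*I)/(z - I) - 1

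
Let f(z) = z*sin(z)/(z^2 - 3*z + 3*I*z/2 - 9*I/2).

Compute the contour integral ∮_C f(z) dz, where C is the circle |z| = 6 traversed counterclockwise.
By the residue theorem, ∮_C f(z) dz = 2πi · (sum of the residues of f at the poles inside |z| = 6).

The denominator factors as (z - 3)*(z + 3*I/2), so the singularities of f are simple poles at z = 3, z = -3*I/2.
  |3|² = 9 < 36 = 6², so this pole is inside the contour.
  |-3*I/2|² = 9/4 < 36 = 6², so this pole is inside the contour.

With P(z) = z*sin(z) and Q(z) = z^2 - 3*z + 3*I*z/2 - 9*I/2, each pole is simple, so Res(f, z₀) = P(z₀)/Q'(z₀) with Q'(z) = 2*z - 3 + 3*I/2.
  Res(f, 3) = P(3)/Q'(3) = (3*sin(3))/(3 + 3*I/2) = (4/5 - 2*I/5)*sin(3)
  Res(f, -3*I/2) = P(-3*I/2)/Q'(-3*I/2) = (-3*sinh(3/2)/2)/(-3 - 3*I/2) = (2/5 - I/5)*sinh(3/2)

Sum of residues inside C: (2/5 - I/5)*sinh(3/2) + (4/5 - 2*I/5)*sin(3)
∮_C f(z) dz = 2πi · ((2/5 - I/5)*sinh(3/2) + (4/5 - 2*I/5)*sin(3)) = pi*(4/5 + 8*I/5)*sin(3) + pi*(2/5 + 4*I/5)*sinh(3/2)

Final answer: pi*(4/5 + 8*I/5)*sin(3) + pi*(2/5 + 4*I/5)*sinh(3/2)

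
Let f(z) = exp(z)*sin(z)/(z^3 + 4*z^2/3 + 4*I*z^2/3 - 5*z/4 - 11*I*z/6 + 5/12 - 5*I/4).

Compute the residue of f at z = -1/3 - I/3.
Write f(z) = P(z)/Q(z) with P(z) = exp(z)*sin(z) and Q(z) = z^3 + 4*z^2/3 + 4*I*z^2/3 - 5*z/4 - 11*I*z/6 + 5/12 - 5*I/4.
The denominator factors as Q(z) = (z + 1/3 + I/3)*(z - 1 - I/2)*(z + 2 + 3*I/2), so z = -1/3 - I/3 is a simple zero of Q and P is analytic there; z = -1/3 - I/3 is therefore a simple pole and
  Res(f, z₀) = P(z₀)/Q'(z₀).

Q'(z) = 3*z^2 + 8*z/3 + 8*I*z/3 - 5/4 - 11*I/6, so Q'(-1/3 - I/3) = -5/4 - 53*I/18.
P(-1/3 - I/3) = -exp(-1/3 - I/3)*sin(1/3 + I/3).

Res(f, -1/3 - I/3) = (-exp(-1/3 - I/3)*sin(1/3 + I/3))/(-5/4 - 53*I/18) = (1620/13261 - 3816*I/13261)*exp(-1/3 - I/3)*sin(1/3 + I/3)

Final answer: (1620/13261 - 3816*I/13261)*exp(-1/3 - I/3)*sin(1/3 + I/3)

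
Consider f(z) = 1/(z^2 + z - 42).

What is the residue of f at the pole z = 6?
1/13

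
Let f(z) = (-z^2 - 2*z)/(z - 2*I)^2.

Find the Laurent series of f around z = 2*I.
Put w = z - (2*I), i.e. z = w + 2*I. The denominator is w^2, so it suffices to rewrite the numerator in powers of w.

P(z) = -z^2 - 2*z
P(w + 2*I) = 4 - 4*I + (-2 - 4*I)*w - w^2

Dividing each term by w^2:
  f = (4 - 4*I)/w^2 + (-2 - 4*I)/w - 1

Substituting back w = z - 2*I:
  f(z) = (4 - 4*I)/(z - 2*I)^2 + (-2 - 4*I)/(z - 2*I) - 1

The series is finite because the numerator is a polynomial; the negative powers form the principal part, and the coefficient of 1/(z - 2*I) gives Res(f, 2*I) = -2 - 4*I.

Final answer: (4 - 4*I)/(z - 2*I)^2 + (-2 - 4*I)/(z - 2*I) - 1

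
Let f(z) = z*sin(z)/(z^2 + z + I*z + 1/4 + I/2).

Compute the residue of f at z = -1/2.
Write f(z) = P(z)/Q(z) with P(z) = z*sin(z) and Q(z) = z^2 + z + I*z + 1/4 + I/2.
The denominator factors as Q(z) = (z + 1/2)*(z + 1/2 + I), so z = -1/2 is a simple zero of Q and P is analytic there; z = -1/2 is therefore a simple pole and
  Res(f, z₀) = P(z₀)/Q'(z₀).

Q'(z) = 2*z + 1 + I, so Q'(-1/2) = I.
P(-1/2) = sin(1/2)/2.

Res(f, -1/2) = (sin(1/2)/2)/(I) = -I*sin(1/2)/2

Final answer: -I*sin(1/2)/2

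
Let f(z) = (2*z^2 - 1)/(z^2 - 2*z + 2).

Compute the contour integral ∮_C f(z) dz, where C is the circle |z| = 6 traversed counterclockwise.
By the residue theorem, ∮_C f(z) dz = 2πi · (sum of the residues of f at the poles inside |z| = 6).

The denominator factors as (z - 1 - I)*(z - 1 + I), so the singularities of f are simple poles at z = 1 + I, z = 1 - I.
  |1 + I|² = 2 < 36 = 6², so this pole is inside the contour.
  |1 - I|² = 2 < 36 = 6², so this pole is inside the contour.

With P(z) = 2*z^2 - 1 and Q(z) = z^2 - 2*z + 2, each pole is simple, so Res(f, z₀) = P(z₀)/Q'(z₀) with Q'(z) = 2*z - 2.
  Res(f, 1 + I) = P(1 + I)/Q'(1 + I) = (-1 + 4*I)/(2*I) = 2 + I/2
  Res(f, 1 - I) = P(1 - I)/Q'(1 - I) = (-1 - 4*I)/(-2*I) = 2 - I/2

Sum of residues inside C: 4
∮_C f(z) dz = 2πi · (4) = 8*I*pi

Final answer: 8*I*pi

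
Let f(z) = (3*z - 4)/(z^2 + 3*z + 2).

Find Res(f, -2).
10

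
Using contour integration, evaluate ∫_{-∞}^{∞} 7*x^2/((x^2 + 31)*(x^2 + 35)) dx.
Let f(z) = 7*z^2/((z^2 + 31)*(z^2 + 35)). The denominator has no real zeros and deg Q - deg P = 2 ≥ 2, so the integral of f over the upper semicircle |z| = R tends to 0 as R → ∞. Closing the contour in the upper half-plane,
  ∫_{-∞}^{∞} f(x) dx = 2πi · Σ Res(f, z_k)  over the poles with Im z_k > 0.

Zeros of the denominator: z^2 + 31 = 0 gives z = ±sqrt(31)*I; z^2 + 35 = 0 gives z = ±sqrt(35)*I.
Upper half-plane: z = sqrt(31)*I, z = sqrt(35)*I (simple).

Each pole is a simple zero of Q(z) = z^4 + 66*z^2 + 1085, so Res(f, z₀) = P(z₀)/Q'(z₀) with P(z) = 7*z^2, Q'(z) = 4*z^3 + 132*z:
  Res(f, sqrt(31)*I) = (-217)/(8*sqrt(31)*I) = 7*sqrt(31)*I/8
  Res(f, sqrt(35)*I) = (-245)/(-8*sqrt(35)*I) = -7*sqrt(35)*I/8

Sum of residues: 7*I*(-sqrt(35) + sqrt(31))/8
∫_{-∞}^{∞} f(x) dx = 2πi · (7*I*(-sqrt(35) + sqrt(31))/8) = 7*pi*(-sqrt(31) + sqrt(35))/4

Final answer: 7*pi*(-sqrt(31) + sqrt(35))/4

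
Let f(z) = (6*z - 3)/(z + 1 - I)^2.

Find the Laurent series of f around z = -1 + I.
Put w = z - (-1 + I), i.e. z = w - 1 + I. The denominator is w^2, so it suffices to rewrite the numerator in powers of w.

P(z) = 6*z - 3
P(w - 1 + I) = -9 + 6*I + 6*w

Dividing each term by w^2:
  f = (-9 + 6*I)/w^2 + 6/w

Substituting back w = z + 1 - I:
  f(z) = (-9 + 6*I)/(z + 1 - I)^2 + 6/(z + 1 - I)

The series is finite because the numerator is a polynomial; the negative powers form the principal part, and the coefficient of 1/(z + 1 - I) gives Res(f, -1 + I) = 6.

Final answer: (-9 + 6*I)/(z + 1 - I)^2 + 6/(z + 1 - I)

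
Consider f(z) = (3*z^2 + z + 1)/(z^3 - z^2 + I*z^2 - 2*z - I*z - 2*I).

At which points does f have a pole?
The singularities of f are the zeros of the denominator. Factoring,
  z^3 - z^2 + I*z^2 - 2*z - I*z - 2*I = (z + 1)*(z + I)*(z - 2)
so the candidates are z = -1, z = -I, z = 2.

Check the numerator P(z) = 3*z^2 + z + 1 at each one:
  P(-1) = 3 ≠ 0, so z = -1 is a (simple) pole.
  P(-I) = -2 - I ≠ 0, so z = -I is a (simple) pole.
  P(2) = 15 ≠ 0, so z = 2 is a (simple) pole.

Poles of f: {-1, -I, 2}

Final answer: {-1, -I, 2}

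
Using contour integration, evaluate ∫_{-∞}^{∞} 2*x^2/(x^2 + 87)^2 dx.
Let f(z) = 2*z^2/(z^2 + 87)^2. The denominator has no real zeros and deg Q - deg P = 2 ≥ 2, so the integral of f over the upper semicircle |z| = R tends to 0 as R → ∞. Closing the contour in the upper half-plane,
  ∫_{-∞}^{∞} f(x) dx = 2πi · Σ Res(f, z_k)  over the poles with Im z_k > 0.

Zeros of the denominator: z^2 + 87 = 0 gives z = ±sqrt(87)*I.
Upper half-plane: z = sqrt(87)*I (a pole of order 2).

Write f(z) = g(z)/(z - sqrt(87)*I)^2 with g(z) = 2*z^2/(z + sqrt(87)*I)^2. For a double pole, Res(f, z₀) = g'(z₀):
  g'(z) = 4*sqrt(87)*I*z/(z + sqrt(87)*I)^3
  Res(f, sqrt(87)*I) = g'(sqrt(87)*I) = -sqrt(87)*I/174

∫_{-∞}^{∞} f(x) dx = 2πi · (-sqrt(87)*I/174) = sqrt(87)*pi/87

Final answer: sqrt(87)*pi/87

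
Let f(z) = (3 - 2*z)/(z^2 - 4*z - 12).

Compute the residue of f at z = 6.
Write f(z) = P(z)/Q(z) with P(z) = 3 - 2*z and Q(z) = z^2 - 4*z - 12.
The denominator factors as Q(z) = (z - 6)*(z + 2), so z = 6 is a simple zero of Q and P is analytic there; z = 6 is therefore a simple pole and
  Res(f, z₀) = P(z₀)/Q'(z₀).

Q'(z) = 2*z - 4, so Q'(6) = 8.
P(6) = -9.

Res(f, 6) = (-9)/(8) = -9/8

Final answer: -9/8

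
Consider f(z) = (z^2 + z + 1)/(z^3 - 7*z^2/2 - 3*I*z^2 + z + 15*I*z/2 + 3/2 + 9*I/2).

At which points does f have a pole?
The singularities of f are the zeros of the denominator. Factoring,
  z^3 - 7*z^2/2 - 3*I*z^2 + z + 15*I*z/2 + 3/2 + 9*I/2 = (z - 1 - 3*I)*(z - 3)*(z + 1/2)
so the candidates are z = 1 + 3*I, z = 3, z = -1/2.

Check the numerator P(z) = z^2 + z + 1 at each one:
  P(1 + 3*I) = -6 + 9*I ≠ 0, so z = 1 + 3*I is a (simple) pole.
  P(3) = 13 ≠ 0, so z = 3 is a (simple) pole.
  P(-1/2) = 3/4 ≠ 0, so z = -1/2 is a (simple) pole.

Poles of f: {-1/2, 1 + 3*I, 3}

Final answer: {-1/2, 1 + 3*I, 3}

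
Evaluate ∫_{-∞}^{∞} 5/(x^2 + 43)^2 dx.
Let f(z) = 5/(z^2 + 43)^2. The denominator has no real zeros and deg Q - deg P = 4 ≥ 2, so the integral of f over the upper semicircle |z| = R tends to 0 as R → ∞. Closing the contour in the upper half-plane,
  ∫_{-∞}^{∞} f(x) dx = 2πi · Σ Res(f, z_k)  over the poles with Im z_k > 0.

Zeros of the denominator: z^2 + 43 = 0 gives z = ±sqrt(43)*I.
Upper half-plane: z = sqrt(43)*I (a pole of order 2).

Write f(z) = g(z)/(z - sqrt(43)*I)^2 with g(z) = 5/(z + sqrt(43)*I)^2. For a double pole, Res(f, z₀) = g'(z₀):
  g'(z) = -10/(z + sqrt(43)*I)^3
  Res(f, sqrt(43)*I) = g'(sqrt(43)*I) = -5*sqrt(43)*I/7396

∫_{-∞}^{∞} f(x) dx = 2πi · (-5*sqrt(43)*I/7396) = 5*sqrt(43)*pi/3698

Final answer: 5*sqrt(43)*pi/3698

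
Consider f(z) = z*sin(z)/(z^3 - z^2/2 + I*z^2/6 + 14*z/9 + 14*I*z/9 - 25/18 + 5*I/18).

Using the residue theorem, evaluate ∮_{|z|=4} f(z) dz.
pi*(102/97 - 84*I/97)*sin(1/3 - 2*I/3) + pi*(-5814/13289 + 3042*I/13289)*sin(1/2 - 3*I/2) + pi*(-204/137 + 150*I/137)*sin(2/3 - I)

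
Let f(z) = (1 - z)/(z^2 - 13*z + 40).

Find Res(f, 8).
-7/3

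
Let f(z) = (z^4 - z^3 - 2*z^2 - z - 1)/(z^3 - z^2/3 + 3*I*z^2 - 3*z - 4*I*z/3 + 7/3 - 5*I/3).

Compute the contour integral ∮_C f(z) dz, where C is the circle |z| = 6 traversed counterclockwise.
By the residue theorem, ∮_C f(z) dz = 2πi · (sum of the residues of f at the poles inside |z| = 6).

The denominator factors as (z + 1 + I)*(z - 1/3 + 2*I)*(z - 1), so the singularities of f are simple poles at z = -1 - I, z = 1/3 - 2*I, z = 1.
  |-1 - I|² = 2 < 36 = 6², so this pole is inside the contour.
  |1/3 - 2*I|² = 37/9 < 36 = 6², so this pole is inside the contour.
  |1|² = 1 < 36 = 6², so this pole is inside the contour.

With P(z) = z^4 - z^3 - 2*z^2 - z - 1 and Q(z) = z^3 - z^2/3 + 3*I*z^2 - 3*z - 4*I*z/3 + 7/3 - 5*I/3, each pole is simple, so Res(f, z₀) = P(z₀)/Q'(z₀) with Q'(z) = 3*z^2 - 2*z/3 + 6*I*z - 3 - 4*I/3.
  Res(f, -1 - I) = P(-1 - I)/Q'(-1 - I) = (-6 - I)/(11/3 - 2*I/3) = -192/125 - 69*I/125
  Res(f, 1/3 - 2*I) = P(1/3 - 2*I)/Q'(1/3 - 2*I) = (1924/81 + 208*I/27)/(-26/9 - 2*I) = -7657/1125 + 767*I/375
  Res(f, 1) = P(1)/Q'(1) = (-4)/(-2/3 + 14*I/3) = 3/25 + 21*I/25

Sum of residues inside C: -74/9 + 7*I/3
∮_C f(z) dz = 2πi · (-74/9 + 7*I/3) = pi*(-14/3 - 148*I/9)

Final answer: pi*(-14/3 - 148*I/9)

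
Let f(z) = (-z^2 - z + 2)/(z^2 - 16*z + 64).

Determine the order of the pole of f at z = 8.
Factor the denominator:
  z^2 - 16*z + 64 = (z - 8)^2

The numerator P(z) = -z^2 - z + 2 has P(8) = -70 ≠ 0, so no factor of (z - 8) cancels.
Near z = 8 we can therefore write f(z) = g(z)/(z - 8)^2 with g analytic at 8 and g(8) ≠ 0 (g is just the numerator).

Hence z = 8 is a pole of order 2.

Final answer: 2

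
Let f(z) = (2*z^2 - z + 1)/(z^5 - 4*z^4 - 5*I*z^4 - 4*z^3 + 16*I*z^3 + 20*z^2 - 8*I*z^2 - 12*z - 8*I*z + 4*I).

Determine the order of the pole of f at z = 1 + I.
Factor the denominator:
  z^5 - 4*z^4 - 5*I*z^4 - 4*z^3 + 16*I*z^3 + 20*z^2 - 8*I*z^2 - 12*z - 8*I*z + 4*I = (z - 1 - I)^4*(z - I)

The numerator P(z) = 2*z^2 - z + 1 has P(1 + I) = 3*I ≠ 0, so no factor of (z - 1 - I) cancels.
Near z = 1 + I we can therefore write f(z) = g(z)/(z - 1 - I)^4 with g analytic at 1 + I and g(1 + I) ≠ 0 (g is the numerator divided by the remaining denominator factors).

Hence z = 1 + I is a pole of order 4.

Final answer: 4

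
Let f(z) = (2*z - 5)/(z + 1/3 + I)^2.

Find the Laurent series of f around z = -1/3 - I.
(-17/3 - 2*I)/(z + 1/3 + I)^2 + 2/(z + 1/3 + I)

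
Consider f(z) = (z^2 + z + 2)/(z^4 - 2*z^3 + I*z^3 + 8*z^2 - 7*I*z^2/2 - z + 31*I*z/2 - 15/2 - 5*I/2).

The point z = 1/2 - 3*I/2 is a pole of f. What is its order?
Factor the denominator:
  z^4 - 2*z^3 + I*z^3 + 8*z^2 - 7*I*z^2/2 - z + 31*I*z/2 - 15/2 - 5*I/2 = (z - 1/2 + 3*I/2)^2*(z + I)*(z - 1 - 3*I)

The numerator P(z) = z^2 + z + 2 has P(1/2 - 3*I/2) = 1/2 - 3*I ≠ 0, so no factor of (z - 1/2 + 3*I/2) cancels.
Near z = 1/2 - 3*I/2 we can therefore write f(z) = g(z)/(z - 1/2 + 3*I/2)^2 with g analytic at 1/2 - 3*I/2 and g(1/2 - 3*I/2) ≠ 0 (g is the numerator divided by the remaining denominator factors).

Hence z = 1/2 - 3*I/2 is a pole of order 2.

Final answer: 2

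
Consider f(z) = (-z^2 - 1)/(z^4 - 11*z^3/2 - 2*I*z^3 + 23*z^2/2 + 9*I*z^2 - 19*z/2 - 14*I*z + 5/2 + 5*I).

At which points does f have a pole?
{1/2, 1 + 2*I, 2 - I, 2 + I}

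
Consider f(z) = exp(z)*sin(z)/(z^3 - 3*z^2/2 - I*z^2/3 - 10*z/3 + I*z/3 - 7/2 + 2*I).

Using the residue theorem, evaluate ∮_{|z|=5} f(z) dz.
pi*(-1134/4033 - 144*I/4033)*exp(-1 - 2*I/3)*sin(1 + 2*I/3) + pi*(1536/5777 + 984*I/5777)*exp(-1/2 + I)*sin(1/2 - I) + pi*(-30/1961 + 264*I/1961)*exp(3)*sin(3)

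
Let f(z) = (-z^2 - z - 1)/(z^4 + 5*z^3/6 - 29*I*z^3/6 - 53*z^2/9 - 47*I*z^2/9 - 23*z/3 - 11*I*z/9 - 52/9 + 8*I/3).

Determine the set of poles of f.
The singularities of f are the zeros of the denominator. Factoring,
  z^4 + 5*z^3/6 - 29*I*z^3/6 - 53*z^2/9 - 47*I*z^2/9 - 23*z/3 - 11*I*z/9 - 52/9 + 8*I/3 = (z + 1 - I)*(z + 2/3 + 2*I/3)*(z - 1/3 - 3*I)*(z - 1/2 - 3*I/2)
so the candidates are z = -1 + I, z = -2/3 - 2*I/3, z = 1/3 + 3*I, z = 1/2 + 3*I/2.

Check the numerator P(z) = -z^2 - z - 1 at each one:
  P(-1 + I) = I ≠ 0, so z = -1 + I is a (simple) pole.
  P(-2/3 - 2*I/3) = -1/3 - 2*I/9 ≠ 0, so z = -2/3 - 2*I/3 is a (simple) pole.
  P(1/3 + 3*I) = 68/9 - 5*I ≠ 0, so z = 1/3 + 3*I is a (simple) pole.
  P(1/2 + 3*I/2) = 1/2 - 3*I ≠ 0, so z = 1/2 + 3*I/2 is a (simple) pole.

Poles of f: {-1 + I, -2/3 - 2*I/3, 1/3 + 3*I, 1/2 + 3*I/2}

Final answer: {-1 + I, -2/3 - 2*I/3, 1/3 + 3*I, 1/2 + 3*I/2}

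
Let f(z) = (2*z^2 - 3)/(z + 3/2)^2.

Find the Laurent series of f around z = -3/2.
3/(2*(z + 3/2)^2) - 6/(z + 3/2) + 2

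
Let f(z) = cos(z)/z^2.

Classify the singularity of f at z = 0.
Write f(z) = g(z)/z^2 with g(z) = cos(z).
g is entire and g(0) = 1 ≠ 0, so no factor of (z) cancels: the Laurent expansion of f about z = 0 starts at the power -2, i.e. lim_{z→z₀} (z - z₀)^2 f(z) = 1 is finite and nonzero.
So z = 0 is a pole of order 2.

Final answer: pole of order 2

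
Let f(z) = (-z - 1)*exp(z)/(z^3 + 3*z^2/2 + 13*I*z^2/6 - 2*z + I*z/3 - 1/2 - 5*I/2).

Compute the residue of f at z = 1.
Write f(z) = P(z)/Q(z) with P(z) = (-z - 1)*exp(z) and Q(z) = z^3 + 3*z^2/2 + 13*I*z^2/6 - 2*z + I*z/3 - 1/2 - 5*I/2.
The denominator factors as Q(z) = (z - 1)*(z + 1 + 2*I/3)*(z + 3/2 + 3*I/2), so z = 1 is a simple zero of Q and P is analytic there; z = 1 is therefore a simple pole and
  Res(f, z₀) = P(z₀)/Q'(z₀).

Q'(z) = 3*z^2 + 3*z + 13*I*z/3 - 2 + I/3, so Q'(1) = 4 + 14*I/3.
P(1) = -2*exp(1).

Res(f, 1) = (-2*exp(1))/(4 + 14*I/3) = exp(1)*(-18/85 + 21*I/85)

Final answer: exp(1)*(-18/85 + 21*I/85)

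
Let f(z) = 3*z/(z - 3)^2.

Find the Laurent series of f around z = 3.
Put w = z - (3), i.e. z = w + 3. The denominator is w^2, so it suffices to rewrite the numerator in powers of w.

P(z) = 3*z
P(w + 3) = 9 + 3*w

Dividing each term by w^2:
  f = 9/w^2 + 3/w

Substituting back w = z - 3:
  f(z) = 9/(z - 3)^2 + 3/(z - 3)

The series is finite because the numerator is a polynomial; the negative powers form the principal part, and the coefficient of 1/(z - 3) gives Res(f, 3) = 3.

Final answer: 9/(z - 3)^2 + 3/(z - 3)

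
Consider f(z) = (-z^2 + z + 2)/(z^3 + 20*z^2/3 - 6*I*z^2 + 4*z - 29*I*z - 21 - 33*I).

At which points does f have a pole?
The singularities of f are the zeros of the denominator. Factoring,
  z^3 + 20*z^2/3 - 6*I*z^2 + 4*z - 29*I*z - 21 - 33*I = (z + 3 - 3*I)*(z + 3)*(z + 2/3 - 3*I)
so the candidates are z = -3 + 3*I, z = -3, z = -2/3 + 3*I.

Check the numerator P(z) = -z^2 + z + 2 at each one:
  P(-3 + 3*I) = -1 + 21*I ≠ 0, so z = -3 + 3*I is a (simple) pole.
  P(-3) = -10 ≠ 0, so z = -3 is a (simple) pole.
  P(-2/3 + 3*I) = 89/9 + 7*I ≠ 0, so z = -2/3 + 3*I is a (simple) pole.

Poles of f: {-3, -3 + 3*I, -2/3 + 3*I}

Final answer: {-3, -3 + 3*I, -2/3 + 3*I}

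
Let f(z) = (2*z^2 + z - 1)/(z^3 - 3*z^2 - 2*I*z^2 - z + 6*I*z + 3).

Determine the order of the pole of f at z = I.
Factor the denominator:
  z^3 - 3*z^2 - 2*I*z^2 - z + 6*I*z + 3 = (z - I)^2*(z - 3)

The numerator P(z) = 2*z^2 + z - 1 has P(I) = -3 + I ≠ 0, so no factor of (z - I) cancels.
Near z = I we can therefore write f(z) = g(z)/(z - I)^2 with g analytic at I and g(I) ≠ 0 (g is the numerator divided by the remaining denominator factors).

Hence z = I is a pole of order 2.

Final answer: 2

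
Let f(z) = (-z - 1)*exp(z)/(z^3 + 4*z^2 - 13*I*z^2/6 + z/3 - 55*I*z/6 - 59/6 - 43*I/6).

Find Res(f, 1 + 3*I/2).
Write f(z) = P(z)/Q(z) with P(z) = (-z - 1)*exp(z) and Q(z) = z^3 + 4*z^2 - 13*I*z^2/6 + z/3 - 55*I*z/6 - 59/6 - 43*I/6.
The denominator factors as Q(z) = (z - 1 - 3*I/2)*(z + 2 - I)*(z + 3 + I/3), so z = 1 + 3*I/2 is a simple zero of Q and P is analytic there; z = 1 + 3*I/2 is therefore a simple pole and
  Res(f, z₀) = P(z₀)/Q'(z₀).

Q'(z) = 3*z^2 + 8*z - 13*I*z/3 + 1/3 - 55*I/6, so Q'(1 + 3*I/2) = 133/12 + 15*I/2.
P(1 + 3*I/2) = (-2 - 3*I/2)*exp(1 + 3*I/2).

Res(f, 1 + 3*I/2) = ((-2 - 3*I/2)*exp(1 + 3*I/2))/(133/12 + 15*I/2) = (-4812/25789 - 234*I/25789)*exp(1 + 3*I/2)

Final answer: (-4812/25789 - 234*I/25789)*exp(1 + 3*I/2)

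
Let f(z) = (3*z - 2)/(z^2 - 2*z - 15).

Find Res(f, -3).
Write f(z) = P(z)/Q(z) with P(z) = 3*z - 2 and Q(z) = z^2 - 2*z - 15.
The denominator factors as Q(z) = (z - 5)*(z + 3), so z = -3 is a simple zero of Q and P is analytic there; z = -3 is therefore a simple pole and
  Res(f, z₀) = P(z₀)/Q'(z₀).

Q'(z) = 2*z - 2, so Q'(-3) = -8.
P(-3) = -11.

Res(f, -3) = (-11)/(-8) = 11/8

Final answer: 11/8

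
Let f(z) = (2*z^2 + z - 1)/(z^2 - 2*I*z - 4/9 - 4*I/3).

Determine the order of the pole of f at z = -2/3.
1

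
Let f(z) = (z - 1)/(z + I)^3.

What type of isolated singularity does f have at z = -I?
Write f(z) = g(z)/(z + I)^3 with g(z) = z - 1.
g is entire and g(-I) = -1 - I ≠ 0, so no factor of (z + I) cancels: the Laurent expansion of f about z = -I starts at the power -3, i.e. lim_{z→z₀} (z - z₀)^3 f(z) = -1 - I is finite and nonzero.
So z = -I is a pole of order 3.

Final answer: pole of order 3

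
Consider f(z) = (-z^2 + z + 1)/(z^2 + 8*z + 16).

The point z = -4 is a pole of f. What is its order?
Factor the denominator:
  z^2 + 8*z + 16 = (z + 4)^2

The numerator P(z) = -z^2 + z + 1 has P(-4) = -19 ≠ 0, so no factor of (z + 4) cancels.
Near z = -4 we can therefore write f(z) = g(z)/(z + 4)^2 with g analytic at -4 and g(-4) ≠ 0 (g is just the numerator).

Hence z = -4 is a pole of order 2.

Final answer: 2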